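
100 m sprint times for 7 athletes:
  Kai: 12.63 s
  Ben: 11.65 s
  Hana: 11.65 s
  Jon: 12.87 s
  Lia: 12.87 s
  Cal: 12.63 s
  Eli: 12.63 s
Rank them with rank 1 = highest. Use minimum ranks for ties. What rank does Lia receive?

Sorted (descending): 12.87, 12.87, 12.63, 12.63, 12.63, 11.65, 11.65
The 2 values of 12.87 occupy positions 1–2 → each gets rank 1.
The 3 values of 12.63 occupy positions 3–5 → each gets rank 3.
The 2 values of 11.65 occupy positions 6–7 → each gets rank 6.
Lia has value 12.87 s → rank 1.

1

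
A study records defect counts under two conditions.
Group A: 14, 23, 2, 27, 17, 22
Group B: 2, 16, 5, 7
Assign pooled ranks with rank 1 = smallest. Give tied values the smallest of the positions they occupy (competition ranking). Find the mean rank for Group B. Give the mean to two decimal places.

3.50

Sorted (ascending): 2, 2, 5, 7, 14, 16, 17, 22, 23, 27
The 2 values of 2 occupy positions 1–2 → each gets rank 1.
Group B values → pooled ranks: 2→1, 16→6, 5→3, 7→4
Mean rank = (1 + 6 + 3 + 4) / 4 = 3.50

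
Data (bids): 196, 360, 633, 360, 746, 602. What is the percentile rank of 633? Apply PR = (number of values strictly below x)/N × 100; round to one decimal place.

N = 6.
Strictly below 633: 4. Equal to 633: 1.
PR = 4/6 × 100 = 66.7

66.7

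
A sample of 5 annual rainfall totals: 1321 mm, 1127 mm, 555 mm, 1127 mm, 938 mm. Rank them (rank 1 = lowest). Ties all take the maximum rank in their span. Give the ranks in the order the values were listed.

Sorted (ascending): 555, 938, 1127, 1127, 1321
The 2 values of 1127 occupy positions 3–4 → each gets rank 4.

5, 4, 1, 4, 2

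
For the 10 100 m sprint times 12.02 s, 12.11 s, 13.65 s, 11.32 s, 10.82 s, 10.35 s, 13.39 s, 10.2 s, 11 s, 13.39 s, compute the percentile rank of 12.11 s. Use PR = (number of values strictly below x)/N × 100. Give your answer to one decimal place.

60.0

N = 10.
Strictly below 12.11: 6. Equal to 12.11: 1.
PR = 6/10 × 100 = 60.0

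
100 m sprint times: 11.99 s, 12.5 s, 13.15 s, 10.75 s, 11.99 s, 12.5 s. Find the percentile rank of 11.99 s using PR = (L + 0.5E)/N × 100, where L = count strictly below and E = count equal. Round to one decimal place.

N = 6.
Strictly below 11.99: 1. Equal to 11.99: 2.
PR = (1 + 0.5·2)/6 × 100 = 33.3

33.3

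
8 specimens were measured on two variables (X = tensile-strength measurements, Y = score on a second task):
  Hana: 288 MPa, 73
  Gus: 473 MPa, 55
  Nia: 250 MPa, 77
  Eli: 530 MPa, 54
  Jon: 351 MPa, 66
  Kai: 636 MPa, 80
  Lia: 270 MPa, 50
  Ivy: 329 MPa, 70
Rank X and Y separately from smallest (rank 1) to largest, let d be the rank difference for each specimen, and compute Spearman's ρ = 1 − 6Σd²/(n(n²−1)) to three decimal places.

0.024

Ranks of variable 1: 3, 6, 1, 7, 5, 8, 2, 4
Ranks of variable 2: 6, 3, 7, 2, 4, 8, 1, 5
d = r₁ − r₂: -3, 3, -6, 5, 1, 0, 1, -1
d²: 9, 9, 36, 25, 1, 0, 1, 1; Σd² = 82
ρ = 1 − 6·82/(8·63) = 1 − 492/504 = 0.024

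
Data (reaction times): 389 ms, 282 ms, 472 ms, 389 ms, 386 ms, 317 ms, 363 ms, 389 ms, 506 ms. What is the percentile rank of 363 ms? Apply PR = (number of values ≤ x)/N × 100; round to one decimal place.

N = 9.
Strictly below 363: 2. Equal to 363: 1.
PR = 3/9 × 100 = 33.3

33.3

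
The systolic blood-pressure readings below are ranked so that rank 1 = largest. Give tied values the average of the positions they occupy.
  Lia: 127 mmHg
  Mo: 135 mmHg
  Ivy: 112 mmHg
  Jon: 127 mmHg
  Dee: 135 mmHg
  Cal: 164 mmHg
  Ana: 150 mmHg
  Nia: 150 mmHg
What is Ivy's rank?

8

Sorted (descending): 164, 150, 150, 135, 135, 127, 127, 112
The 2 values of 150 occupy positions 2–3 → average rank (2+3)/2 = 2.5.
The 2 values of 135 occupy positions 4–5 → average rank (4+5)/2 = 4.5.
The 2 values of 127 occupy positions 6–7 → average rank (6+7)/2 = 6.5.
Ivy has value 112 mmHg → rank 8.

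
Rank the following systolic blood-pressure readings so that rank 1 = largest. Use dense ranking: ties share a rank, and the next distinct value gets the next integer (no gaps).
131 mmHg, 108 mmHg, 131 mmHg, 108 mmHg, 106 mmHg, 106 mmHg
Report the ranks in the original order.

Sorted (descending): 131, 131, 108, 108, 106, 106
The 2 values of 131 share dense rank 1.
The 2 values of 108 share dense rank 2.
The 2 values of 106 share dense rank 3.

1, 2, 1, 2, 3, 3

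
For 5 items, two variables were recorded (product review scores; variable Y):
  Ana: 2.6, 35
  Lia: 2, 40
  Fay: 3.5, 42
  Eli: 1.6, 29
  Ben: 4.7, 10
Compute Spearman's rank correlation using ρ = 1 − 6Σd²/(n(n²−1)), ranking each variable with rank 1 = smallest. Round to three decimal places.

Ranks of variable 1: 3, 2, 4, 1, 5
Ranks of variable 2: 3, 4, 5, 2, 1
d = r₁ − r₂: 0, -2, -1, -1, 4
d²: 0, 4, 1, 1, 16; Σd² = 22
ρ = 1 − 6·22/(5·24) = 1 − 132/120 = -0.100

-0.100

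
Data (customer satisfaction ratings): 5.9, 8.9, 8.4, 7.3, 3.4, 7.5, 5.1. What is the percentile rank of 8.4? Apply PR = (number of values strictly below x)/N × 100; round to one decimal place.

71.4

N = 7.
Strictly below 8.4: 5. Equal to 8.4: 1.
PR = 5/7 × 100 = 71.4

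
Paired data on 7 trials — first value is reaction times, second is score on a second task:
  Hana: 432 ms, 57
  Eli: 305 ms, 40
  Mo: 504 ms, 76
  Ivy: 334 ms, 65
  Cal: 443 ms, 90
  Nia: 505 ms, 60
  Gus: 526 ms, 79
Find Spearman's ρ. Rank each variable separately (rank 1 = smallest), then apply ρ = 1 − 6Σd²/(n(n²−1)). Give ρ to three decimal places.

0.571

Ranks of variable 1: 3, 1, 5, 2, 4, 6, 7
Ranks of variable 2: 2, 1, 5, 4, 7, 3, 6
d = r₁ − r₂: 1, 0, 0, -2, -3, 3, 1
d²: 1, 0, 0, 4, 9, 9, 1; Σd² = 24
ρ = 1 − 6·24/(7·48) = 1 − 144/336 = 0.571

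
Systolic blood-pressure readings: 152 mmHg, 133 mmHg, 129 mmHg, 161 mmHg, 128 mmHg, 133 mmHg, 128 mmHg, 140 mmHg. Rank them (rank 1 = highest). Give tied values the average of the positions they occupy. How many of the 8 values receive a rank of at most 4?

3

Sorted (descending): 161, 152, 140, 133, 133, 129, 128, 128
The 2 values of 133 occupy positions 4–5 → average rank (4+5)/2 = 4.5.
The 2 values of 128 occupy positions 7–8 → average rank (7+8)/2 = 7.5.
Ranks ≤ 4: {1, 2, 3} → 3 values.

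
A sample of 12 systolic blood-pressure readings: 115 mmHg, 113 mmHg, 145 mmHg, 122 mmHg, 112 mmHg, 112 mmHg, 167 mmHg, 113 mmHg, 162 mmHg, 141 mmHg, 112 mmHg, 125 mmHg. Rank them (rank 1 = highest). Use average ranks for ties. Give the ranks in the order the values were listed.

7, 8.5, 3, 6, 11, 11, 1, 8.5, 2, 4, 11, 5

Sorted (descending): 167, 162, 145, 141, 125, 122, 115, 113, 113, 112, 112, 112
The 2 values of 113 occupy positions 8–9 → average rank (8+9)/2 = 8.5.
The 3 values of 112 occupy positions 10–12 → average rank 11.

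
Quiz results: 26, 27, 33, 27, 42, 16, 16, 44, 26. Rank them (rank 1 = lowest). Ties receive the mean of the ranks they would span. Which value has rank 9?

Sorted (ascending): 16, 16, 26, 26, 27, 27, 33, 42, 44
The 2 values of 16 occupy positions 1–2 → average rank (1+2)/2 = 1.5.
The 2 values of 26 occupy positions 3–4 → average rank (3+4)/2 = 3.5.
The 2 values of 27 occupy positions 5–6 → average rank (5+6)/2 = 5.5.
Rank 9 → value 44.

44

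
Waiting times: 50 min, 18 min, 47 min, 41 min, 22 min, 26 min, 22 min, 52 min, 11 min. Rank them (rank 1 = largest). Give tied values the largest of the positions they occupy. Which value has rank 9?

11

Sorted (descending): 52, 50, 47, 41, 26, 22, 22, 18, 11
The 2 values of 22 occupy positions 6–7 → each gets rank 7.
Rank 9 → value 11.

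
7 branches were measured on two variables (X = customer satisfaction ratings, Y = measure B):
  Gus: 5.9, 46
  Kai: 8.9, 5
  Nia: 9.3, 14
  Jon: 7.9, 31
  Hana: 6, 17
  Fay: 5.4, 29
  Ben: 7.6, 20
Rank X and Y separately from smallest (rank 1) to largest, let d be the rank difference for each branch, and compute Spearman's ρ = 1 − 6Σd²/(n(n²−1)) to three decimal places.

-0.643

Ranks of variable 1: 2, 6, 7, 5, 3, 1, 4
Ranks of variable 2: 7, 1, 2, 6, 3, 5, 4
d = r₁ − r₂: -5, 5, 5, -1, 0, -4, 0
d²: 25, 25, 25, 1, 0, 16, 0; Σd² = 92
ρ = 1 − 6·92/(7·48) = 1 − 552/336 = -0.643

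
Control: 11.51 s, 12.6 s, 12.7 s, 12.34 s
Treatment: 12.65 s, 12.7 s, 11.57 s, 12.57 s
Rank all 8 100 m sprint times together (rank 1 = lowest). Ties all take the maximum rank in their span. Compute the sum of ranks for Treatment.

20

Sorted (ascending): 11.51, 11.57, 12.34, 12.57, 12.6, 12.65, 12.7, 12.7
The 2 values of 12.7 occupy positions 7–8 → each gets rank 8.
Treatment values → pooled ranks: 12.65→6, 12.7→8, 11.57→2, 12.57→4
Rank sum = 6 + 8 + 2 + 4 = 20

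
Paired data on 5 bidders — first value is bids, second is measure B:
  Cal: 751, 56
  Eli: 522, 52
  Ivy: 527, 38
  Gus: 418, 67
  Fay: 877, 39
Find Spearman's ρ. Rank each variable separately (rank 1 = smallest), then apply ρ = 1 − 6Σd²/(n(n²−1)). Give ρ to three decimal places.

Ranks of variable 1: 4, 2, 3, 1, 5
Ranks of variable 2: 4, 3, 1, 5, 2
d = r₁ − r₂: 0, -1, 2, -4, 3
d²: 0, 1, 4, 16, 9; Σd² = 30
ρ = 1 − 6·30/(5·24) = 1 − 180/120 = -0.500

-0.500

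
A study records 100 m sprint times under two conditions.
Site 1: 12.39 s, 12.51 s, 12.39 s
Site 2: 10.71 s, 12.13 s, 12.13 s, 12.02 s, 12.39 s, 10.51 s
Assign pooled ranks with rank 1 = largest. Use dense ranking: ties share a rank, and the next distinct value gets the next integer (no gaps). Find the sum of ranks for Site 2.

Sorted (descending): 12.51, 12.39, 12.39, 12.39, 12.13, 12.13, 12.02, 10.71, 10.51
The 3 values of 12.39 share dense rank 2.
The 2 values of 12.13 share dense rank 3.
Remaining distinct values take the next consecutive integers.
Site 2 values → pooled ranks: 10.71→5, 12.13→3, 12.13→3, 12.02→4, 12.39→2, 10.51→6
Rank sum = 5 + 3 + 3 + 4 + 2 + 6 = 23

23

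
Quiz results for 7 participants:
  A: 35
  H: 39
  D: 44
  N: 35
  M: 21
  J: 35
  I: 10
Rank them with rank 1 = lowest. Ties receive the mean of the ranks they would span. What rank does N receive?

4

Sorted (ascending): 10, 21, 35, 35, 35, 39, 44
The 3 values of 35 occupy positions 3–5 → average rank 4.
N has value 35 → rank 4.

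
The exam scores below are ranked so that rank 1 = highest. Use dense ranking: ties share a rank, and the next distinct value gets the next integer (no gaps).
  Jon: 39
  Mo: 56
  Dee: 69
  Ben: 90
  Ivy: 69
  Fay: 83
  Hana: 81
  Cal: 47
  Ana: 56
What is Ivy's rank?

Sorted (descending): 90, 83, 81, 69, 69, 56, 56, 47, 39
The 2 values of 69 share dense rank 4.
The 2 values of 56 share dense rank 5.
Remaining distinct values take the next consecutive integers.
Ivy has value 69 → rank 4.

4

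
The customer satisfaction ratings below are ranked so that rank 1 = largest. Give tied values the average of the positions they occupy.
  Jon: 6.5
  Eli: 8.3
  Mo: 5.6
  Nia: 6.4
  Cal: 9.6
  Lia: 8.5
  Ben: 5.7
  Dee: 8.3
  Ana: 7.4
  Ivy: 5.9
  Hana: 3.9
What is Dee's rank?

Sorted (descending): 9.6, 8.5, 8.3, 8.3, 7.4, 6.5, 6.4, 5.9, 5.7, 5.6, 3.9
The 2 values of 8.3 occupy positions 3–4 → average rank (3+4)/2 = 3.5.
Dee has value 8.3 → rank 3.5.

3.5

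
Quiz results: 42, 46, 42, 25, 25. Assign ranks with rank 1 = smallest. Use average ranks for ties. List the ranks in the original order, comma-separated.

Sorted (ascending): 25, 25, 42, 42, 46
The 2 values of 25 occupy positions 1–2 → average rank (1+2)/2 = 1.5.
The 2 values of 42 occupy positions 3–4 → average rank (3+4)/2 = 3.5.

3.5, 5, 3.5, 1.5, 1.5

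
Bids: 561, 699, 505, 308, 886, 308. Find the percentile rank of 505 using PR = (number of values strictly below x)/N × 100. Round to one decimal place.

33.3

N = 6.
Strictly below 505: 2. Equal to 505: 1.
PR = 2/6 × 100 = 33.3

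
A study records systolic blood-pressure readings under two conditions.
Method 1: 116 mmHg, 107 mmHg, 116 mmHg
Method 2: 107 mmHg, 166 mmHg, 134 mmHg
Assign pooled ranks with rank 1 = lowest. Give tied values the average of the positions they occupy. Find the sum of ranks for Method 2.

Sorted (ascending): 107, 107, 116, 116, 134, 166
The 2 values of 107 occupy positions 1–2 → average rank (1+2)/2 = 1.5.
The 2 values of 116 occupy positions 3–4 → average rank (3+4)/2 = 3.5.
Method 2 values → pooled ranks: 107→1.5, 166→6, 134→5
Rank sum = 1.5 + 6 + 5 = 12.5

12.5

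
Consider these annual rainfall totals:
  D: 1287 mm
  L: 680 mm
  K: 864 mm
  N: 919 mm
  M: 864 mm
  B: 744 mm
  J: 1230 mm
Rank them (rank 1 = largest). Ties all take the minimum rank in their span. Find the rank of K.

4

Sorted (descending): 1287, 1230, 919, 864, 864, 744, 680
The 2 values of 864 occupy positions 4–5 → each gets rank 4.
K has value 864 mm → rank 4.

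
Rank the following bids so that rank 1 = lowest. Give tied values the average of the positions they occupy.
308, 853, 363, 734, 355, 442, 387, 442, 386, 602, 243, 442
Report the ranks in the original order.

2, 12, 4, 11, 3, 8, 6, 8, 5, 10, 1, 8

Sorted (ascending): 243, 308, 355, 363, 386, 387, 442, 442, 442, 602, 734, 853
The 3 values of 442 occupy positions 7–9 → average rank 8.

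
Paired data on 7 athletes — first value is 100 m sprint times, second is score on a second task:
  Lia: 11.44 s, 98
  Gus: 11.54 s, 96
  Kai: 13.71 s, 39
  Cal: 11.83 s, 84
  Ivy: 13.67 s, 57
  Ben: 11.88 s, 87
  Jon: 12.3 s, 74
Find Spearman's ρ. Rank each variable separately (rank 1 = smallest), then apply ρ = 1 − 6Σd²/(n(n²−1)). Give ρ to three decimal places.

Ranks of variable 1: 1, 2, 7, 3, 6, 4, 5
Ranks of variable 2: 7, 6, 1, 4, 2, 5, 3
d = r₁ − r₂: -6, -4, 6, -1, 4, -1, 2
d²: 36, 16, 36, 1, 16, 1, 4; Σd² = 110
ρ = 1 − 6·110/(7·48) = 1 − 660/336 = -0.964

-0.964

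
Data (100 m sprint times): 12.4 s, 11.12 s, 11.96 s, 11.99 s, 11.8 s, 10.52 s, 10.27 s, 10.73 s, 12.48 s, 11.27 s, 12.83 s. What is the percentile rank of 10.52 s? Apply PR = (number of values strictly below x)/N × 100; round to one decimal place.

9.1

N = 11.
Strictly below 10.52: 1. Equal to 10.52: 1.
PR = 1/11 × 100 = 9.1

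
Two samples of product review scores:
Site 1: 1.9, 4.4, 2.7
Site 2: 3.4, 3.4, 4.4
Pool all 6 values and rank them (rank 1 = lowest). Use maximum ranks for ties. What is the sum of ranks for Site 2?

Sorted (ascending): 1.9, 2.7, 3.4, 3.4, 4.4, 4.4
The 2 values of 3.4 occupy positions 3–4 → each gets rank 4.
The 2 values of 4.4 occupy positions 5–6 → each gets rank 6.
Site 2 values → pooled ranks: 3.4→4, 3.4→4, 4.4→6
Rank sum = 4 + 4 + 6 = 14

14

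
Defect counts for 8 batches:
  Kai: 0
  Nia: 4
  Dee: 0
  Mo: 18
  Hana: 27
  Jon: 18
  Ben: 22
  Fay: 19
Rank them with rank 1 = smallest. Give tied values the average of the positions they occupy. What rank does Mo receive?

Sorted (ascending): 0, 0, 4, 18, 18, 19, 22, 27
The 2 values of 0 occupy positions 1–2 → average rank (1+2)/2 = 1.5.
The 2 values of 18 occupy positions 4–5 → average rank (4+5)/2 = 4.5.
Mo has value 18 → rank 4.5.

4.5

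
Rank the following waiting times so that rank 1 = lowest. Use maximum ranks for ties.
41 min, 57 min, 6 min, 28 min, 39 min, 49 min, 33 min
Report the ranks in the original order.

5, 7, 1, 2, 4, 6, 3

Sorted (ascending): 6, 28, 33, 39, 41, 49, 57
No ties — each value takes its position as its rank.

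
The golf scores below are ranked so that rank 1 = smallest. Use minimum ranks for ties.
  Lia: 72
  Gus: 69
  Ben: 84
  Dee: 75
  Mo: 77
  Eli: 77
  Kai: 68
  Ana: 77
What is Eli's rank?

Sorted (ascending): 68, 69, 72, 75, 77, 77, 77, 84
The 3 values of 77 occupy positions 5–7 → each gets rank 5.
Eli has value 77 → rank 5.

5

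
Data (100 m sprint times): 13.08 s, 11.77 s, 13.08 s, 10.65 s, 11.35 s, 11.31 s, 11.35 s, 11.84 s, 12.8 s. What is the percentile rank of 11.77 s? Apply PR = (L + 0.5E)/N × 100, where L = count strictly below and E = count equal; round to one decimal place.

50.0

N = 9.
Strictly below 11.77: 4. Equal to 11.77: 1.
PR = (4 + 0.5·1)/9 × 100 = 50.0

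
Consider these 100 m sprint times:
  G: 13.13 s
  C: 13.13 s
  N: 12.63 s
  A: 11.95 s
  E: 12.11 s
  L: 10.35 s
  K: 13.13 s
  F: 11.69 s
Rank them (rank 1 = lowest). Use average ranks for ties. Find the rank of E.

4

Sorted (ascending): 10.35, 11.69, 11.95, 12.11, 12.63, 13.13, 13.13, 13.13
The 3 values of 13.13 occupy positions 6–8 → average rank 7.
E has value 12.11 s → rank 4.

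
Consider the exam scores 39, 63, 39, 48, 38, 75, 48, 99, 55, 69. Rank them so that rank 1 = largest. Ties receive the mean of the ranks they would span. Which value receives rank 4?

Sorted (descending): 99, 75, 69, 63, 55, 48, 48, 39, 39, 38
The 2 values of 48 occupy positions 6–7 → average rank (6+7)/2 = 6.5.
The 2 values of 39 occupy positions 8–9 → average rank (8+9)/2 = 8.5.
Rank 4 → value 63.

63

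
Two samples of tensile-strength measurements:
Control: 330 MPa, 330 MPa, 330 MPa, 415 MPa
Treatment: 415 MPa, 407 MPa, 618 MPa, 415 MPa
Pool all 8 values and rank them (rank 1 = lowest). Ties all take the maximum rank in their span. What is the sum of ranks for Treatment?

Sorted (ascending): 330, 330, 330, 407, 415, 415, 415, 618
The 3 values of 330 occupy positions 1–3 → each gets rank 3.
The 3 values of 415 occupy positions 5–7 → each gets rank 7.
Treatment values → pooled ranks: 415→7, 407→4, 618→8, 415→7
Rank sum = 7 + 4 + 8 + 7 = 26

26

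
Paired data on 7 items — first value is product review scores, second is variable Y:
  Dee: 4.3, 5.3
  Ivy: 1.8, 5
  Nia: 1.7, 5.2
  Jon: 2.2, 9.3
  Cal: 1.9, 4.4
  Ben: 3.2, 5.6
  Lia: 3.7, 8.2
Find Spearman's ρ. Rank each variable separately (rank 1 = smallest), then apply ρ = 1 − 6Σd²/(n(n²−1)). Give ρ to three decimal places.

Ranks of variable 1: 7, 2, 1, 4, 3, 5, 6
Ranks of variable 2: 4, 2, 3, 7, 1, 5, 6
d = r₁ − r₂: 3, 0, -2, -3, 2, 0, 0
d²: 9, 0, 4, 9, 4, 0, 0; Σd² = 26
ρ = 1 − 6·26/(7·48) = 1 − 156/336 = 0.536

0.536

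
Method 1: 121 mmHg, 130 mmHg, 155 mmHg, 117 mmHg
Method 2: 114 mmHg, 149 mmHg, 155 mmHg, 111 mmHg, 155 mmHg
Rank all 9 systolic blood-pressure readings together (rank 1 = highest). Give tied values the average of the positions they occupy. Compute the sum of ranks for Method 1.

20

Sorted (descending): 155, 155, 155, 149, 130, 121, 117, 114, 111
The 3 values of 155 occupy positions 1–3 → average rank 2.
Method 1 values → pooled ranks: 121→6, 130→5, 155→2, 117→7
Rank sum = 6 + 5 + 2 + 7 = 20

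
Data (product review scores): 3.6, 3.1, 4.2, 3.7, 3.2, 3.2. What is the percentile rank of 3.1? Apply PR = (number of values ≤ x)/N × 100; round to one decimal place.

N = 6.
Strictly below 3.1: 0. Equal to 3.1: 1.
PR = 1/6 × 100 = 16.7

16.7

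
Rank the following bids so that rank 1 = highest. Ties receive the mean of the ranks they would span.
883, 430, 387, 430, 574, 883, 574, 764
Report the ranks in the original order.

1.5, 6.5, 8, 6.5, 4.5, 1.5, 4.5, 3

Sorted (descending): 883, 883, 764, 574, 574, 430, 430, 387
The 2 values of 883 occupy positions 1–2 → average rank (1+2)/2 = 1.5.
The 2 values of 574 occupy positions 4–5 → average rank (4+5)/2 = 4.5.
The 2 values of 430 occupy positions 6–7 → average rank (6+7)/2 = 6.5.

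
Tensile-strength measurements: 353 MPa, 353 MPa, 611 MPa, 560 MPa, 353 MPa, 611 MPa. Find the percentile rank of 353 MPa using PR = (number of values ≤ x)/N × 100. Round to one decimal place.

N = 6.
Strictly below 353: 0. Equal to 353: 3.
PR = 3/6 × 100 = 50.0

50.0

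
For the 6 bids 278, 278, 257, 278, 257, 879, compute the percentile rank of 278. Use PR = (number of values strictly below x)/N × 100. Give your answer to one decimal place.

N = 6.
Strictly below 278: 2. Equal to 278: 3.
PR = 2/6 × 100 = 33.3

33.3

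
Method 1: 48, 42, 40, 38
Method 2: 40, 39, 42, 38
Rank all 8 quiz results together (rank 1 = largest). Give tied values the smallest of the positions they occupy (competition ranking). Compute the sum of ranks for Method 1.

Sorted (descending): 48, 42, 42, 40, 40, 39, 38, 38
The 2 values of 42 occupy positions 2–3 → each gets rank 2.
The 2 values of 40 occupy positions 4–5 → each gets rank 4.
The 2 values of 38 occupy positions 7–8 → each gets rank 7.
Method 1 values → pooled ranks: 48→1, 42→2, 40→4, 38→7
Rank sum = 1 + 2 + 4 + 7 = 14

14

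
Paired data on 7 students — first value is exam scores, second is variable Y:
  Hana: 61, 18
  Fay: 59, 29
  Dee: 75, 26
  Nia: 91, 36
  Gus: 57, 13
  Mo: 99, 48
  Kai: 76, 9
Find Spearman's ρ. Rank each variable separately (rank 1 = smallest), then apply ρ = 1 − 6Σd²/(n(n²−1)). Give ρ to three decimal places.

0.536

Ranks of variable 1: 3, 2, 4, 6, 1, 7, 5
Ranks of variable 2: 3, 5, 4, 6, 2, 7, 1
d = r₁ − r₂: 0, -3, 0, 0, -1, 0, 4
d²: 0, 9, 0, 0, 1, 0, 16; Σd² = 26
ρ = 1 − 6·26/(7·48) = 1 − 156/336 = 0.536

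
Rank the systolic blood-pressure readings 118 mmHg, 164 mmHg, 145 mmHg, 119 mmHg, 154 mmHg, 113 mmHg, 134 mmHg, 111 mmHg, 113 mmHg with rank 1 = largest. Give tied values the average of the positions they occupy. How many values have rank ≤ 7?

Sorted (descending): 164, 154, 145, 134, 119, 118, 113, 113, 111
The 2 values of 113 occupy positions 7–8 → average rank (7+8)/2 = 7.5.
Ranks ≤ 7: {1, 2, 3, 4, 5, 6} → 6 values.

6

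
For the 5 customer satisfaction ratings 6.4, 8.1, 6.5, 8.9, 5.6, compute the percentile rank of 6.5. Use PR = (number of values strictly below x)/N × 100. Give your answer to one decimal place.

40.0

N = 5.
Strictly below 6.5: 2. Equal to 6.5: 1.
PR = 2/5 × 100 = 40.0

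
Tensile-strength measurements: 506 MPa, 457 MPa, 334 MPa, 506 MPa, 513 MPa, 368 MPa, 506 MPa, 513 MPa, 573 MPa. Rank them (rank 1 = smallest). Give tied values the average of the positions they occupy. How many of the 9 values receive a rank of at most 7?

Sorted (ascending): 334, 368, 457, 506, 506, 506, 513, 513, 573
The 3 values of 506 occupy positions 4–6 → average rank 5.
The 2 values of 513 occupy positions 7–8 → average rank (7+8)/2 = 7.5.
Ranks ≤ 7: {1, 2, 3, 5, 5, 5} → 6 values.

6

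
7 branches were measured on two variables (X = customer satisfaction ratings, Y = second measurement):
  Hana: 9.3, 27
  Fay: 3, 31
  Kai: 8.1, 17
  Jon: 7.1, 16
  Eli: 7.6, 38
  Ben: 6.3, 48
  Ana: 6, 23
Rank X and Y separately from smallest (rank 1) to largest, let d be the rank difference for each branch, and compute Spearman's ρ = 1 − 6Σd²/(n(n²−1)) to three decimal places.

-0.214

Ranks of variable 1: 7, 1, 6, 4, 5, 3, 2
Ranks of variable 2: 4, 5, 2, 1, 6, 7, 3
d = r₁ − r₂: 3, -4, 4, 3, -1, -4, -1
d²: 9, 16, 16, 9, 1, 16, 1; Σd² = 68
ρ = 1 − 6·68/(7·48) = 1 − 408/336 = -0.214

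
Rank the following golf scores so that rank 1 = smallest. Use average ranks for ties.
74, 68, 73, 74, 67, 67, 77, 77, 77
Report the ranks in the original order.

5.5, 3, 4, 5.5, 1.5, 1.5, 8, 8, 8

Sorted (ascending): 67, 67, 68, 73, 74, 74, 77, 77, 77
The 2 values of 67 occupy positions 1–2 → average rank (1+2)/2 = 1.5.
The 2 values of 74 occupy positions 5–6 → average rank (5+6)/2 = 5.5.
The 3 values of 77 occupy positions 7–9 → average rank 8.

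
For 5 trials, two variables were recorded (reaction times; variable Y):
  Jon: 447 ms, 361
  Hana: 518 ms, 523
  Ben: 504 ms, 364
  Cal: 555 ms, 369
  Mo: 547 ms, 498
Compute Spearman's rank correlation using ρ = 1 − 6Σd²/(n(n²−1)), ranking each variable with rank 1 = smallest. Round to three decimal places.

0.600

Ranks of variable 1: 1, 3, 2, 5, 4
Ranks of variable 2: 1, 5, 2, 3, 4
d = r₁ − r₂: 0, -2, 0, 2, 0
d²: 0, 4, 0, 4, 0; Σd² = 8
ρ = 1 − 6·8/(5·24) = 1 − 48/120 = 0.600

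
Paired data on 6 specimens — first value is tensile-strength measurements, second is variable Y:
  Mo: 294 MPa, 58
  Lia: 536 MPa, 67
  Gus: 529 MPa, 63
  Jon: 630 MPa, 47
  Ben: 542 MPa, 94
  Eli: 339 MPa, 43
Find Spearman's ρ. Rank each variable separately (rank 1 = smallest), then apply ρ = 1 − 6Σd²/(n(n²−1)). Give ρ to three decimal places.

Ranks of variable 1: 1, 4, 3, 6, 5, 2
Ranks of variable 2: 3, 5, 4, 2, 6, 1
d = r₁ − r₂: -2, -1, -1, 4, -1, 1
d²: 4, 1, 1, 16, 1, 1; Σd² = 24
ρ = 1 − 6·24/(6·35) = 1 − 144/210 = 0.314

0.314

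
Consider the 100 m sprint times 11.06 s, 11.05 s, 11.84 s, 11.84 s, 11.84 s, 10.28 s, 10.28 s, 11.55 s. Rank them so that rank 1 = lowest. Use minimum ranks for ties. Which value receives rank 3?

11.05

Sorted (ascending): 10.28, 10.28, 11.05, 11.06, 11.55, 11.84, 11.84, 11.84
The 2 values of 10.28 occupy positions 1–2 → each gets rank 1.
The 3 values of 11.84 occupy positions 6–8 → each gets rank 6.
Rank 3 → value 11.05.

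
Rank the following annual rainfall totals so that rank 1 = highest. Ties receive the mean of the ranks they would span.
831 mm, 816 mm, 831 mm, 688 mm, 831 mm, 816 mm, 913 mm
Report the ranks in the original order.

3, 5.5, 3, 7, 3, 5.5, 1

Sorted (descending): 913, 831, 831, 831, 816, 816, 688
The 3 values of 831 occupy positions 2–4 → average rank 3.
The 2 values of 816 occupy positions 5–6 → average rank (5+6)/2 = 5.5.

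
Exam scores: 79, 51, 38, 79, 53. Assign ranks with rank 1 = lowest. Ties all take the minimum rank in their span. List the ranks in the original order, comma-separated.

4, 2, 1, 4, 3

Sorted (ascending): 38, 51, 53, 79, 79
The 2 values of 79 occupy positions 4–5 → each gets rank 4.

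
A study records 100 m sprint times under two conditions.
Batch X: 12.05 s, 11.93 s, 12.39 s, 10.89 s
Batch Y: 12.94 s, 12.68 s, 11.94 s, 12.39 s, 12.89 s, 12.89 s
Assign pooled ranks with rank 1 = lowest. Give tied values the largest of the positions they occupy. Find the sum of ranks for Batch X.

Sorted (ascending): 10.89, 11.93, 11.94, 12.05, 12.39, 12.39, 12.68, 12.89, 12.89, 12.94
The 2 values of 12.39 occupy positions 5–6 → each gets rank 6.
The 2 values of 12.89 occupy positions 8–9 → each gets rank 9.
Batch X values → pooled ranks: 12.05→4, 11.93→2, 12.39→6, 10.89→1
Rank sum = 4 + 2 + 6 + 1 = 13

13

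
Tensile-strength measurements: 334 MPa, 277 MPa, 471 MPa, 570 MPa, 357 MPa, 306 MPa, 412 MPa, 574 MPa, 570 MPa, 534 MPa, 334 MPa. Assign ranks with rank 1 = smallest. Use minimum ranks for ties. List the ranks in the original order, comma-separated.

Sorted (ascending): 277, 306, 334, 334, 357, 412, 471, 534, 570, 570, 574
The 2 values of 334 occupy positions 3–4 → each gets rank 3.
The 2 values of 570 occupy positions 9–10 → each gets rank 9.

3, 1, 7, 9, 5, 2, 6, 11, 9, 8, 3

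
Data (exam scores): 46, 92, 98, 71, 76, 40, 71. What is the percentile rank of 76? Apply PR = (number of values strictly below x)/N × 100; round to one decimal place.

57.1

N = 7.
Strictly below 76: 4. Equal to 76: 1.
PR = 4/7 × 100 = 57.1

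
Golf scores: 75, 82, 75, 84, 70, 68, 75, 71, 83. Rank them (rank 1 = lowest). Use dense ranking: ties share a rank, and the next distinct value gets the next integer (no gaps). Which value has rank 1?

68

Sorted (ascending): 68, 70, 71, 75, 75, 75, 82, 83, 84
The 3 values of 75 share dense rank 4.
Remaining distinct values take the next consecutive integers.
Rank 1 → value 68.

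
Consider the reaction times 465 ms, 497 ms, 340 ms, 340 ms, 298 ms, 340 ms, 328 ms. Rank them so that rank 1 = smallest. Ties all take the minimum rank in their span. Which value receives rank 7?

Sorted (ascending): 298, 328, 340, 340, 340, 465, 497
The 3 values of 340 occupy positions 3–5 → each gets rank 3.
Rank 7 → value 497.

497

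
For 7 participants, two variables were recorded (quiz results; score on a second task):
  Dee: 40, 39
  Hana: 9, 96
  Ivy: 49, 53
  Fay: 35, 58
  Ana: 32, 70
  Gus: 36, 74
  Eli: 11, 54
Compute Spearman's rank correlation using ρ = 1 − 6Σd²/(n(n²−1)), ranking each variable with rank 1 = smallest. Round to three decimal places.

Ranks of variable 1: 6, 1, 7, 4, 3, 5, 2
Ranks of variable 2: 1, 7, 2, 4, 5, 6, 3
d = r₁ − r₂: 5, -6, 5, 0, -2, -1, -1
d²: 25, 36, 25, 0, 4, 1, 1; Σd² = 92
ρ = 1 − 6·92/(7·48) = 1 − 552/336 = -0.643

-0.643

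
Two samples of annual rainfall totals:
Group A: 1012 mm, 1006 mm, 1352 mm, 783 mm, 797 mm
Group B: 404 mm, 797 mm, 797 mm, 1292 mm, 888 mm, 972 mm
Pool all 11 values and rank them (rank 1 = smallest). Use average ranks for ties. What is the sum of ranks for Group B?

Sorted (ascending): 404, 783, 797, 797, 797, 888, 972, 1006, 1012, 1292, 1352
The 3 values of 797 occupy positions 3–5 → average rank 4.
Group B values → pooled ranks: 404→1, 797→4, 797→4, 1292→10, 888→6, 972→7
Rank sum = 1 + 4 + 4 + 10 + 6 + 7 = 32

32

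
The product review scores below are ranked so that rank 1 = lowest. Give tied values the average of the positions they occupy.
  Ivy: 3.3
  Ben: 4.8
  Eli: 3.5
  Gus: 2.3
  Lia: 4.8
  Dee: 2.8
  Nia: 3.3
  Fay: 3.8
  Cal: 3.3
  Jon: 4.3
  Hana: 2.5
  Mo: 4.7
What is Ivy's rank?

5

Sorted (ascending): 2.3, 2.5, 2.8, 3.3, 3.3, 3.3, 3.5, 3.8, 4.3, 4.7, 4.8, 4.8
The 3 values of 3.3 occupy positions 4–6 → average rank 5.
The 2 values of 4.8 occupy positions 11–12 → average rank (11+12)/2 = 11.5.
Ivy has value 3.3 → rank 5.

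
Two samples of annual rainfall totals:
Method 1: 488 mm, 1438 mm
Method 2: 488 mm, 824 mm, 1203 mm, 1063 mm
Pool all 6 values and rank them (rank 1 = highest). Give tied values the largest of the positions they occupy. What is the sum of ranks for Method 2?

15

Sorted (descending): 1438, 1203, 1063, 824, 488, 488
The 2 values of 488 occupy positions 5–6 → each gets rank 6.
Method 2 values → pooled ranks: 488→6, 824→4, 1203→2, 1063→3
Rank sum = 6 + 4 + 2 + 3 = 15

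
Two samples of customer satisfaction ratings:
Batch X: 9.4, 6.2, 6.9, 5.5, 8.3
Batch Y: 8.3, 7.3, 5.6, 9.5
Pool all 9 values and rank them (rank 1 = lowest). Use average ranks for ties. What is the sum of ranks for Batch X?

Sorted (ascending): 5.5, 5.6, 6.2, 6.9, 7.3, 8.3, 8.3, 9.4, 9.5
The 2 values of 8.3 occupy positions 6–7 → average rank (6+7)/2 = 6.5.
Batch X values → pooled ranks: 9.4→8, 6.2→3, 6.9→4, 5.5→1, 8.3→6.5
Rank sum = 8 + 3 + 4 + 1 + 6.5 = 22.5

22.5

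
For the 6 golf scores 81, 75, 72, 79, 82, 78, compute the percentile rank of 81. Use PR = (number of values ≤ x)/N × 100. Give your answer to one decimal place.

N = 6.
Strictly below 81: 4. Equal to 81: 1.
PR = 5/6 × 100 = 83.3

83.3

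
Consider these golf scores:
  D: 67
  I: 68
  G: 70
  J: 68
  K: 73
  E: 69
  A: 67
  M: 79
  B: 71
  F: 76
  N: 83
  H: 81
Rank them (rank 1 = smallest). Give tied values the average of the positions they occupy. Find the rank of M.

10

Sorted (ascending): 67, 67, 68, 68, 69, 70, 71, 73, 76, 79, 81, 83
The 2 values of 67 occupy positions 1–2 → average rank (1+2)/2 = 1.5.
The 2 values of 68 occupy positions 3–4 → average rank (3+4)/2 = 3.5.
M has value 79 → rank 10.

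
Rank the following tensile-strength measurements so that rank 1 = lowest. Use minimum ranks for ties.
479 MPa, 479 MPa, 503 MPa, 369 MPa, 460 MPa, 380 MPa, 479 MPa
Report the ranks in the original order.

Sorted (ascending): 369, 380, 460, 479, 479, 479, 503
The 3 values of 479 occupy positions 4–6 → each gets rank 4.

4, 4, 7, 1, 3, 2, 4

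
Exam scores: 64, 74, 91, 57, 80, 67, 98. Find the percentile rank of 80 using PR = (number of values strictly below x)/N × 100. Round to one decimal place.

57.1

N = 7.
Strictly below 80: 4. Equal to 80: 1.
PR = 4/7 × 100 = 57.1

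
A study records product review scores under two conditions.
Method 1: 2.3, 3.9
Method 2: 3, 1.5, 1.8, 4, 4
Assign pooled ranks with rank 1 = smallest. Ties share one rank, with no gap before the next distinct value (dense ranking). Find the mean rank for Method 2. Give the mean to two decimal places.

3.80

Sorted (ascending): 1.5, 1.8, 2.3, 3, 3.9, 4, 4
The 2 values of 4 share dense rank 6.
Remaining distinct values take the next consecutive integers.
Method 2 values → pooled ranks: 3→4, 1.5→1, 1.8→2, 4→6, 4→6
Mean rank = (4 + 1 + 2 + 6 + 6) / 5 = 3.80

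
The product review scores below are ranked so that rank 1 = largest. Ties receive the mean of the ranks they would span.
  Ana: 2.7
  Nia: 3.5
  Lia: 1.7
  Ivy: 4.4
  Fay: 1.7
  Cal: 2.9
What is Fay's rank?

Sorted (descending): 4.4, 3.5, 2.9, 2.7, 1.7, 1.7
The 2 values of 1.7 occupy positions 5–6 → average rank (5+6)/2 = 5.5.
Fay has value 1.7 → rank 5.5.

5.5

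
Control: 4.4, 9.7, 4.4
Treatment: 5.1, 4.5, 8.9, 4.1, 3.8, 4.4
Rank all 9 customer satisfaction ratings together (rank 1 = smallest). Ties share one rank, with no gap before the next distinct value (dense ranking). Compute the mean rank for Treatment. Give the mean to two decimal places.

3.50

Sorted (ascending): 3.8, 4.1, 4.4, 4.4, 4.4, 4.5, 5.1, 8.9, 9.7
The 3 values of 4.4 share dense rank 3.
Remaining distinct values take the next consecutive integers.
Treatment values → pooled ranks: 5.1→5, 4.5→4, 8.9→6, 4.1→2, 3.8→1, 4.4→3
Mean rank = (5 + 4 + 6 + 2 + 1 + 3) / 6 = 3.50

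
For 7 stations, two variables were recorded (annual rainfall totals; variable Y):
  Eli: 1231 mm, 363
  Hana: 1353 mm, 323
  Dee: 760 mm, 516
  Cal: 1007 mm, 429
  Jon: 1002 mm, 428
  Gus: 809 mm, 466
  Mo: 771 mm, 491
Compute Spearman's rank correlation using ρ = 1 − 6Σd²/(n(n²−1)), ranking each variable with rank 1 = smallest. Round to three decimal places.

Ranks of variable 1: 6, 7, 1, 5, 4, 3, 2
Ranks of variable 2: 2, 1, 7, 4, 3, 5, 6
d = r₁ − r₂: 4, 6, -6, 1, 1, -2, -4
d²: 16, 36, 36, 1, 1, 4, 16; Σd² = 110
ρ = 1 − 6·110/(7·48) = 1 − 660/336 = -0.964

-0.964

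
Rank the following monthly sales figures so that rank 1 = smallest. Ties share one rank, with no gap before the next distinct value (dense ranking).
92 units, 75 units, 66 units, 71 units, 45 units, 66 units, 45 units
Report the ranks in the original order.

5, 4, 2, 3, 1, 2, 1

Sorted (ascending): 45, 45, 66, 66, 71, 75, 92
The 2 values of 45 share dense rank 1.
The 2 values of 66 share dense rank 2.
Remaining distinct values take the next consecutive integers.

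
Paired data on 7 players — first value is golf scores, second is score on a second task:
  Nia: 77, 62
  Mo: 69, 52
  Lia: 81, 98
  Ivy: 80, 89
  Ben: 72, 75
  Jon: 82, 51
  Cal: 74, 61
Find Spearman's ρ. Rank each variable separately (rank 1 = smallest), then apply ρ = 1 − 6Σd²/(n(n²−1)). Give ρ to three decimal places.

0.143

Ranks of variable 1: 4, 1, 6, 5, 2, 7, 3
Ranks of variable 2: 4, 2, 7, 6, 5, 1, 3
d = r₁ − r₂: 0, -1, -1, -1, -3, 6, 0
d²: 0, 1, 1, 1, 9, 36, 0; Σd² = 48
ρ = 1 − 6·48/(7·48) = 1 − 288/336 = 0.143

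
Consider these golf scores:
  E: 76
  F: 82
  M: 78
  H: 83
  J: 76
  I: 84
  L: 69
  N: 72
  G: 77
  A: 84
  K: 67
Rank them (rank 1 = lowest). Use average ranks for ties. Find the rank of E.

4.5

Sorted (ascending): 67, 69, 72, 76, 76, 77, 78, 82, 83, 84, 84
The 2 values of 76 occupy positions 4–5 → average rank (4+5)/2 = 4.5.
The 2 values of 84 occupy positions 10–11 → average rank (10+11)/2 = 10.5.
E has value 76 → rank 4.5.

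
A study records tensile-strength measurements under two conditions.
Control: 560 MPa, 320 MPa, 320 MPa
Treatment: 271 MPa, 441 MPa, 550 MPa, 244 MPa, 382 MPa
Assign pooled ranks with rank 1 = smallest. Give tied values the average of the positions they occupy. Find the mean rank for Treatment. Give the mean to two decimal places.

4.20

Sorted (ascending): 244, 271, 320, 320, 382, 441, 550, 560
The 2 values of 320 occupy positions 3–4 → average rank (3+4)/2 = 3.5.
Treatment values → pooled ranks: 271→2, 441→6, 550→7, 244→1, 382→5
Mean rank = (2 + 6 + 7 + 1 + 5) / 5 = 4.20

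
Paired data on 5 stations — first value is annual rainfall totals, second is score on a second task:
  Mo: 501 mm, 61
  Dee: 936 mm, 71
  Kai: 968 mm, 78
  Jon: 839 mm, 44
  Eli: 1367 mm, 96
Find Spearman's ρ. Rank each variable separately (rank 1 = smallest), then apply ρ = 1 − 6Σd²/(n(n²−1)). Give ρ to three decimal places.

0.900

Ranks of variable 1: 1, 3, 4, 2, 5
Ranks of variable 2: 2, 3, 4, 1, 5
d = r₁ − r₂: -1, 0, 0, 1, 0
d²: 1, 0, 0, 1, 0; Σd² = 2
ρ = 1 − 6·2/(5·24) = 1 − 12/120 = 0.900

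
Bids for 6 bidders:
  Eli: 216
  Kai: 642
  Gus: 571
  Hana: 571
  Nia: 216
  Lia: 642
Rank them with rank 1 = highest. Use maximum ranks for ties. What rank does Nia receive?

Sorted (descending): 642, 642, 571, 571, 216, 216
The 2 values of 642 occupy positions 1–2 → each gets rank 2.
The 2 values of 571 occupy positions 3–4 → each gets rank 4.
The 2 values of 216 occupy positions 5–6 → each gets rank 6.
Nia has value 216 → rank 6.

6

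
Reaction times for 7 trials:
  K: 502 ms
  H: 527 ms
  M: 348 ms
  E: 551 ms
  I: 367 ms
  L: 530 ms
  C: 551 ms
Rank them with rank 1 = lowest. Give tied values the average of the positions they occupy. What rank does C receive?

6.5

Sorted (ascending): 348, 367, 502, 527, 530, 551, 551
The 2 values of 551 occupy positions 6–7 → average rank (6+7)/2 = 6.5.
C has value 551 ms → rank 6.5.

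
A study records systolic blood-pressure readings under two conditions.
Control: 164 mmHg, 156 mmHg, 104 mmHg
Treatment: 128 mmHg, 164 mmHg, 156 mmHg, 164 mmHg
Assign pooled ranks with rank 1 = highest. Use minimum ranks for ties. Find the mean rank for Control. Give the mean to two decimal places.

4.00

Sorted (descending): 164, 164, 164, 156, 156, 128, 104
The 3 values of 164 occupy positions 1–3 → each gets rank 1.
The 2 values of 156 occupy positions 4–5 → each gets rank 4.
Control values → pooled ranks: 164→1, 156→4, 104→7
Mean rank = (1 + 4 + 7) / 3 = 4.00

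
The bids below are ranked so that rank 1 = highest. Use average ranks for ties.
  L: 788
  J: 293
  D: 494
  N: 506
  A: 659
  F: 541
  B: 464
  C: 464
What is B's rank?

Sorted (descending): 788, 659, 541, 506, 494, 464, 464, 293
The 2 values of 464 occupy positions 6–7 → average rank (6+7)/2 = 6.5.
B has value 464 → rank 6.5.

6.5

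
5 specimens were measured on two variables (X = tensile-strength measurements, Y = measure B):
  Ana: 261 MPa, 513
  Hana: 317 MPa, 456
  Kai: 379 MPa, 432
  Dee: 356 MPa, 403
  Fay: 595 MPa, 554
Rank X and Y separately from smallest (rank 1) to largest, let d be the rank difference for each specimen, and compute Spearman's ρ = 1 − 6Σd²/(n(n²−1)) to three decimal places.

0.100

Ranks of variable 1: 1, 2, 4, 3, 5
Ranks of variable 2: 4, 3, 2, 1, 5
d = r₁ − r₂: -3, -1, 2, 2, 0
d²: 9, 1, 4, 4, 0; Σd² = 18
ρ = 1 − 6·18/(5·24) = 1 − 108/120 = 0.100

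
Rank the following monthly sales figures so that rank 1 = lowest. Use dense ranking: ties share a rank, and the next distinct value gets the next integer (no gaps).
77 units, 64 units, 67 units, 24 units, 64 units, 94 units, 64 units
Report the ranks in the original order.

Sorted (ascending): 24, 64, 64, 64, 67, 77, 94
The 3 values of 64 share dense rank 2.
Remaining distinct values take the next consecutive integers.

4, 2, 3, 1, 2, 5, 2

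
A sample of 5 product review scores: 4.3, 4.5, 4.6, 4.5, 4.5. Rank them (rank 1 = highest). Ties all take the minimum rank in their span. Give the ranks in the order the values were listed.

Sorted (descending): 4.6, 4.5, 4.5, 4.5, 4.3
The 3 values of 4.5 occupy positions 2–4 → each gets rank 2.

5, 2, 1, 2, 2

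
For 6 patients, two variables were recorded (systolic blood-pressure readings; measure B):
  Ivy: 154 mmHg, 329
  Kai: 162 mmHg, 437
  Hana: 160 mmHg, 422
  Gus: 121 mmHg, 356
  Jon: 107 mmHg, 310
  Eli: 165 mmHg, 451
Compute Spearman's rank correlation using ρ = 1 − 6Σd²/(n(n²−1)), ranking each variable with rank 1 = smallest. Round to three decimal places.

Ranks of variable 1: 3, 5, 4, 2, 1, 6
Ranks of variable 2: 2, 5, 4, 3, 1, 6
d = r₁ − r₂: 1, 0, 0, -1, 0, 0
d²: 1, 0, 0, 1, 0, 0; Σd² = 2
ρ = 1 − 6·2/(6·35) = 1 − 12/210 = 0.943

0.943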